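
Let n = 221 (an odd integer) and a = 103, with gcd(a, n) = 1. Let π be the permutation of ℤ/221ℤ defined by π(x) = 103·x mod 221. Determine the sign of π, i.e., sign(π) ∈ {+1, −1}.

+1

Start at x=103: 103 → 1 → 103 (one orbit).
119 cycles of lengths [2, 2, 2, 2, 2, 2, 2, 2, 2, 2, 2, 2, 2, 2, 2, 2, 2, 2, 2, 2, 2, 2, 2, 2, 2, 2, 2, 2, 2, 2, 2, 2, 2, 2, 2, 2, 2, 2, 2, 2, 2, 2, 2, 2, 2, 2, 2, 2, 2, 2, 2, 2, 2, 2, 2, 2, 2, 2, 2, 2, 2, 2, 2, 2, 2, 2, 2, 2, 2, 2, 2, 2, 2, 2, 2, 2, 2, 2, 2, 2, 2, 2, 2, 2, 2, 2, 2, 2, 2, 2, 2, 2, 2, 2, 2, 2, 2, 2, 2, 2, 2, 2, 1, 1, 1, 1, 1, 1, 1, 1, 1, 1, 1, 1, 1, 1, 1, 1, 1].
n − c = 221 − 119 = 102; sign = (−1)^102 = +1.
Zolotarev: (103|221) = +1, matching the cycle-count sign.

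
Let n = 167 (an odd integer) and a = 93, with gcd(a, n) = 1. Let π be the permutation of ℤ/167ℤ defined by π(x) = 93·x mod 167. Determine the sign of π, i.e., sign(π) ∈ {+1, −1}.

Orbit of 100 under x↦93x: [100, 115, 7, 150, 89, 94, 58]… (length divides ord_167(93)).
3 cycles of lengths [83, 83, 1].
Σ(ℓ_i−1) = 167−3 = 164; sign = (−1)^164 = +1.
The Jacobi symbol (93|167) = +1 (Zolotarev) agrees.

+1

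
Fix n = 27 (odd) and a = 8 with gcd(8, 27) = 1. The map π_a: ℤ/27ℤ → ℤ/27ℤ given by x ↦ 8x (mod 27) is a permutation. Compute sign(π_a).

-1

Orbit of 19 under x↦8x: [19, 17, 1, 8, 10, 26]… (length divides ord_27(8)).
Cycle lengths of π_8 on ℤ/27ℤ: [6, 6, 6, 2, 2, 2, 2, 1]; 8 cycles in total.
sign(π) = (−1)^{n − #cycles} = (−1)^{27−8} = (−1)^19 = -1.
(8|27)_J = -1 (Zolotarev's lemma cross-check).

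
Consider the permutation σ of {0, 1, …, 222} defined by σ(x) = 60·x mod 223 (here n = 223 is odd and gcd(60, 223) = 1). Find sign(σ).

+1

Start at x=136: 136 → 132 → 115 → 210 → 112 → 30 → 16 → … (one orbit).
Decompose π into cycles: lengths [37, 37, 37, 37, 37, 37, 1] (7 cycles, including the fixed point 0).
n − c = 223 − 7 = 216; sign = (−1)^216 = +1.
The Jacobi symbol (60|223) = +1 (Zolotarev) agrees.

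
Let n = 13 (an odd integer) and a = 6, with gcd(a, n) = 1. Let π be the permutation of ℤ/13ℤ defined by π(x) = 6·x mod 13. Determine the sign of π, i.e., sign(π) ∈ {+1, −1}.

-1

Trace 5: π^k(5) = [5, 4, 11, 1, 6, 10, 8] for k=0..6.
π_6 has 2 disjoint cycles with lengths [12, 1] on {0,…,12}.
n − c = 13 − 2 = 11; sign = (−1)^11 = -1.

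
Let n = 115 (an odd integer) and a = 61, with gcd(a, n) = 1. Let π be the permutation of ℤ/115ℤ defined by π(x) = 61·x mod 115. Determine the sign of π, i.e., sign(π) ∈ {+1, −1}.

Orbit of 11 under x↦61x: [11, 96, 106, 26, 91, 31, 51]… (length divides ord_115(61)).
Cycle type of π: 22×5 + 1×5; total 10 cycles.
With 10 cycles on 115 points, sign = (−1)^{115−10} = -1.
(61|115)_J = -1 (Zolotarev's lemma cross-check).

-1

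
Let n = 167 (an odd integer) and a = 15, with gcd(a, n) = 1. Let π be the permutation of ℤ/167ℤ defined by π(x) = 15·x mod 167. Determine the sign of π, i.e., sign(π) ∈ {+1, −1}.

-1

Trace 111: π^k(111) = [111, 162, 92, 44, 159, 47, 37] for k=0..6.
Decompose π into cycles: lengths [166, 1] (2 cycles, including the fixed point 0).
sign(π) = (−1)^{n − #cycles} = (−1)^{167−2} = (−1)^165 = -1.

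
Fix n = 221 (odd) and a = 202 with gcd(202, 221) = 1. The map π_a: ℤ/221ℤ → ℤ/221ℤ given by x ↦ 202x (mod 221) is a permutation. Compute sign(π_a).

-1

Orbit of 151 under x↦202x: [151, 4, 145, 118, 189, 166, 161]… (length divides ord_221(202)).
Cycle lengths of π_202 on ℤ/221ℤ: [24, 24, 24, 24, 24, 24, 24, 24, 12, 8, 8, 1]; 12 cycles in total.
221 − 12 = 209 transpositions; sign(π) = (−1)^209 = -1.
(202|221)_J = -1 (Zolotarev's lemma cross-check).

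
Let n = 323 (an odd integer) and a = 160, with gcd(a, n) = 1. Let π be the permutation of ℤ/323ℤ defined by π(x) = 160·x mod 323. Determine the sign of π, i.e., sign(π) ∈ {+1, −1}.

Orbit of 31 under x↦160x: [31, 115, 312, 178, 56, 239, 126]… (length divides ord_323(160)).
11 cycles of lengths [48, 48, 48, 48, 48, 48, 16, 6, 6, 6, 1].
With 11 cycles on 323 points, sign = (−1)^{323−11} = +1.
Via Zolotarev, sign(π_{160}) = (160|323) = +1.

+1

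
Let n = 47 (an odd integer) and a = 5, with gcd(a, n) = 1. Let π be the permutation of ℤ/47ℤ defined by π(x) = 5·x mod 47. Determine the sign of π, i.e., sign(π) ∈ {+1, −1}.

Orbit of 7 under x↦5x: [7, 35, 34, 29, 4, 20, 6]… (length divides ord_47(5)).
π_5 has 2 disjoint cycles with lengths [46, 1] on {0,…,46}.
sign(π) = (−1)^{n − #cycles} = (−1)^{47−2} = (−1)^45 = -1.

-1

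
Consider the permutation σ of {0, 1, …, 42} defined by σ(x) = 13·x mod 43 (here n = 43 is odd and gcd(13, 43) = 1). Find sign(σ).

+1

Trace 40: π^k(40) = [40, 4, 9, 31, 16, 36, 38] for k=0..6.
The orbit structure of x ↦ 13x mod 43: 3 orbits of sizes [21, 21, 1].
Σ(ℓ_i−1) = 43−3 = 40; sign = (−1)^40 = +1.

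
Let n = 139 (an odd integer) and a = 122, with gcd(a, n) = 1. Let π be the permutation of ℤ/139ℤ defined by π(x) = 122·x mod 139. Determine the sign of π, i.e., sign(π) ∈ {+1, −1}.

+1

Orbit of 89 under x↦122x: [89, 16, 6, 37, 66, 129, 31]… (length divides ord_139(122)).
Decompose π into cycles: lengths [69, 69, 1] (3 cycles, including the fixed point 0).
139 − 3 = 136 transpositions; sign(π) = (−1)^136 = +1.
Zolotarev: (122|139) = +1, matching the cycle-count sign.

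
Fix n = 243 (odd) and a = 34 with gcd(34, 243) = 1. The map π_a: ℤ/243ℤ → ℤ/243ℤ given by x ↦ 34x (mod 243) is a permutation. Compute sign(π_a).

+1

Start at x=64: 64 → 232 → 112 → 163 → 196 → 103 → 100 → … (one orbit).
11 cycles of lengths [81, 81, 27, 27, 9, 9, 3, 3, 1, 1, 1].
sign(π) = (−1)^{n − #cycles} = (−1)^{243−11} = (−1)^232 = +1.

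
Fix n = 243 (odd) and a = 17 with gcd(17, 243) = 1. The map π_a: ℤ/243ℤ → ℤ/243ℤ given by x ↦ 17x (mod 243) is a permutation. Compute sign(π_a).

Start at x=226: 226 → 197 → 190 → 71 → 235 → 107 → 118 → … (one orbit).
Cycle type of π: 54×3 + 18×3 + 6×3 + 2×4 + 1; total 14 cycles.
sign(π) = (−1)^{n − #cycles} = (−1)^{243−14} = (−1)^229 = -1.

-1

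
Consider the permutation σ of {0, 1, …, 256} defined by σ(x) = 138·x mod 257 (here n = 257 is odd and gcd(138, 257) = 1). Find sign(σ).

-1

Trace 249: π^k(249) = [249, 181, 49, 80, 246, 24, 228] for k=0..6.
Cycle lengths of π_138 on ℤ/257ℤ: [256, 1]; 2 cycles in total.
sign(π) = (−1)^{n − #cycles} = (−1)^{257−2} = (−1)^255 = -1.
Check: (138/257) = -1 by Zolotarev.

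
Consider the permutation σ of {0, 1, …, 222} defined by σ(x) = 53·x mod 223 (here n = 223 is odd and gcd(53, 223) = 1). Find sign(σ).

+1

Start at x=211: 211 → 33 → 188 → 152 → 28 → 146 → 156 → … (one orbit).
π_53 has 3 disjoint cycles with lengths [111, 111, 1] on {0,…,222}.
3 cycles on 223: each ℓ→(−1)^(ℓ−1), product (−1)^220 = +1.
Zolotarev: (53|223) = +1, matching the cycle-count sign.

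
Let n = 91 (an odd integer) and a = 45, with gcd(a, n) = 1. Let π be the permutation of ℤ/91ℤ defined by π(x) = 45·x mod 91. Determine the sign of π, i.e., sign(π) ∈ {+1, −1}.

Start at x=54: 54 → 64 → 59 → 16 → 83 → 4 → 89 → … (one orbit).
Decompose π into cycles: lengths [12, 12, 12, 12, 12, 12, 12, 6, 1] (9 cycles, including the fixed point 0).
sign(π) = (−1)^{n − #cycles} = (−1)^{91−9} = (−1)^82 = +1.
Via Zolotarev, sign(π_{45}) = (45|91) = +1.

+1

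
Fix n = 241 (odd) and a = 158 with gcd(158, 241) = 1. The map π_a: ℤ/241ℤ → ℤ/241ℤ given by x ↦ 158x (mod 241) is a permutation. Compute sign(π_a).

Orbit of 159 under x↦158x: [159, 58, 6, 225, 123, 154, 232]… (length divides ord_241(158)).
Cycle type of π: 60×4 + 1; total 5 cycles.
Σ(ℓ_i−1) = 241−5 = 236; sign = (−1)^236 = +1.
Via Zolotarev, sign(π_{158}) = (158|241) = +1.

+1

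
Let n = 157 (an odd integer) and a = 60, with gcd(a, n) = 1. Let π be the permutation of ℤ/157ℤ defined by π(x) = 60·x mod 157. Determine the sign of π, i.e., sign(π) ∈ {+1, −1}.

-1

Trace 105: π^k(105) = [105, 20, 101, 94, 145, 65, 132] for k=0..6.
2 cycles of lengths [156, 1].
sign(π) = (−1)^{n − #cycles} = (−1)^{157−2} = (−1)^155 = -1.
Via Zolotarev, sign(π_{60}) = (60|157) = -1.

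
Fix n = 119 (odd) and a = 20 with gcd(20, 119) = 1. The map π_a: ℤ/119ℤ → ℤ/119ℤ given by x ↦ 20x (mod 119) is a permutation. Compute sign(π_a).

+1

Start at x=20: 20 → 43 → 27 → 64 → 90 → 15 → 62 → … (one orbit).
The orbit structure of x ↦ 20x mod 119: 11 orbits of sizes [16, 16, 16, 16, 16, 16, 16, 2, 2, 2, 1].
With 11 cycles on 119 points, sign = (−1)^{119−11} = +1.
Via Zolotarev, sign(π_{20}) = (20|119) = +1.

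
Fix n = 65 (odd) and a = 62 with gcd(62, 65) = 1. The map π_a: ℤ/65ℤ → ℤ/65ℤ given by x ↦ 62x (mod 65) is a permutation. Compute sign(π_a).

-1

Start at x=12: 12 → 29 → 43 → 1 → 62 → 9 → 38 → … (one orbit).
8 cycles of lengths [12, 12, 12, 12, 6, 6, 4, 1].
Σ(ℓ_i−1) = 65−8 = 57; sign = (−1)^57 = -1.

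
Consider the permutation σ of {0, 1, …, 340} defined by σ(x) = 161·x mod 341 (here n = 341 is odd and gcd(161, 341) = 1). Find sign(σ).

+1

Orbit of 311 under x↦161x: [311, 285, 191, 61, 273, 305, 1]… (length divides ord_341(161)).
Decompose π into cycles: lengths [30, 30, 30, 30, 30, 30, 30, 30, 30, 30, 10, 6, 6, 6, 6, 6, 1] (17 cycles, including the fixed point 0).
With 17 cycles on 341 points, sign = (−1)^{341−17} = +1.
Via Zolotarev, sign(π_{161}) = (161|341) = +1.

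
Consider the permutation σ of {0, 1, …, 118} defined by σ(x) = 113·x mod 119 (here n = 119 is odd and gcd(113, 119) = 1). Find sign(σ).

Trace 71: π^k(71) = [71, 50, 57, 15, 29, 64, 92] for k=0..6.
Cycle type of π: 16×7 + 1×7; total 14 cycles.
14 cycles on 119: each ℓ→(−1)^(ℓ−1), product (−1)^105 = -1.

-1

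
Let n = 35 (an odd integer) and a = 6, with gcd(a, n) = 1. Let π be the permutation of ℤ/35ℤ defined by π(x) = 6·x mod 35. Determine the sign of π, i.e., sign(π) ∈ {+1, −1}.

-1

Start at x=1: 1 → 6 → 1 (one orbit).
Cycle lengths of π_6 on ℤ/35ℤ: [2, 2, 2, 2, 2, 2, 2, 2, 2, 2, 2, 2, 2, 2, 2, 1, 1, 1, 1, 1]; 20 cycles in total.
Σ(ℓ_i−1) = 35−20 = 15; sign = (−1)^15 = -1.
Via Zolotarev, sign(π_{6}) = (6|35) = -1.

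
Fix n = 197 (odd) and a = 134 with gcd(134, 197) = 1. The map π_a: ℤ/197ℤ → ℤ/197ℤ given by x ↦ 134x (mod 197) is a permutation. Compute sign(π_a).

Start at x=109: 109 → 28 → 9 → 24 → 64 → 105 → 83 → … (one orbit).
The orbit structure of x ↦ 134x mod 197: 3 orbits of sizes [98, 98, 1].
With 3 cycles on 197 points, sign = (−1)^{197−3} = +1.
Check: (134/197) = +1 by Zolotarev.

+1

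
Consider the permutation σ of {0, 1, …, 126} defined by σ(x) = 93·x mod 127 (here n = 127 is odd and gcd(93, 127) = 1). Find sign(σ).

Orbit of 104 under x↦93x: [104, 20, 82, 6, 50, 78, 15]… (length divides ord_127(93)).
The orbit structure of x ↦ 93x mod 127: 2 orbits of sizes [126, 1].
127 − 2 = 125 transpositions; sign(π) = (−1)^125 = -1.
Zolotarev: (93|127) = -1, matching the cycle-count sign.

-1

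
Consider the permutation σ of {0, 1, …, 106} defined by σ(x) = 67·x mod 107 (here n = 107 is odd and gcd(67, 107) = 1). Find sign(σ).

Start at x=28: 28 → 57 → 74 → 36 → 58 → 34 → 31 → … (one orbit).
Cycle type of π: 106 + 1; total 2 cycles.
With 2 cycles on 107 points, sign = (−1)^{107−2} = -1.
Zolotarev: (67|107) = -1, matching the cycle-count sign.

-1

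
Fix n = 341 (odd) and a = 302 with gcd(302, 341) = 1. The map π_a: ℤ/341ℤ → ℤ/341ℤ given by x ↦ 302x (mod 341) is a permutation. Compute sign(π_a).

Orbit of 202 under x↦302x: [202, 306, 1, 302, 157, 15, 97]… (length divides ord_341(302)).
π_302 has 36 disjoint cycles with lengths [10, 10, 10, 10, 10, 10, 10, 10, 10, 10, 10, 10, 10, 10, 10, 10, 10, 10, 10, 10, 10, 10, 10, 10, 10, 10, 10, 10, 10, 10, 10, 10, 10, 5, 5, 1] on {0,…,340}.
Σ(ℓ_i−1) = 341−36 = 305; sign = (−1)^305 = -1.
Zolotarev: (302|341) = -1, matching the cycle-count sign.

-1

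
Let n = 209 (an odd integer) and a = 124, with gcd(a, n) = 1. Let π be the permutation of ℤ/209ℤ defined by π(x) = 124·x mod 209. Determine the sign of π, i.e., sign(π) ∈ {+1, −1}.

-1

Orbit of 148 under x↦124x: [148, 169, 56, 47, 185, 159, 70]… (length divides ord_209(124)).
Decompose π into cycles: lengths [90, 90, 18, 5, 5, 1] (6 cycles, including the fixed point 0).
209 − 6 = 203 transpositions; sign(π) = (−1)^203 = -1.
Zolotarev: (124|209) = -1, matching the cycle-count sign.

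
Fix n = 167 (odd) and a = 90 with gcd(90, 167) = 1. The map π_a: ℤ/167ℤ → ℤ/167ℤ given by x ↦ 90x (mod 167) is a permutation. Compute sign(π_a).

Orbit of 143 under x↦90x: [143, 11, 155, 89, 161, 128, 164]… (length divides ord_167(90)).
Cycle lengths of π_90 on ℤ/167ℤ: [166, 1]; 2 cycles in total.
Σ(ℓ_i−1) = 167−2 = 165; sign = (−1)^165 = -1.
Check: (90/167) = -1 by Zolotarev.

-1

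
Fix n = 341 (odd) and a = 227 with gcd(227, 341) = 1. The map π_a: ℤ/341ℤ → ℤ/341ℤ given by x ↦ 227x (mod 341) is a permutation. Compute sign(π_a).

-1

Orbit of 262 under x↦227x: [262, 140, 67, 205, 159, 288, 245]… (length divides ord_341(227)).
Decompose π into cycles: lengths [30, 30, 30, 30, 30, 30, 30, 30, 30, 30, 15, 15, 10, 1] (14 cycles, including the fixed point 0).
Σ(ℓ_i−1) = 341−14 = 327; sign = (−1)^327 = -1.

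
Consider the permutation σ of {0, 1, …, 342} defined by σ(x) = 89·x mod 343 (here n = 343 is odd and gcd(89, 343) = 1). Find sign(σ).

Start at x=51: 51 → 80 → 260 → 159 → 88 → 286 → 72 → … (one orbit).
Decompose π into cycles: lengths [294, 42, 6, 1] (4 cycles, including the fixed point 0).
With 4 cycles on 343 points, sign = (−1)^{343−4} = -1.

-1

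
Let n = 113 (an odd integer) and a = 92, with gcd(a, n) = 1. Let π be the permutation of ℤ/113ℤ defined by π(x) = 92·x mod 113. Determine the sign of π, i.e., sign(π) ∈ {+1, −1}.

-1

Trace 32: π^k(32) = [32, 6, 100, 47, 30, 48, 9] for k=0..6.
2 cycles of lengths [112, 1].
Σ(ℓ_i−1) = 113−2 = 111; sign = (−1)^111 = -1.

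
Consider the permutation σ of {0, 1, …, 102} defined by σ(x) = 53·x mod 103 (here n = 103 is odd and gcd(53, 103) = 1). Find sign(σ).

-1

Orbit of 65 under x↦53x: [65, 46, 69, 52, 78, 14, 21]… (length divides ord_103(53)).
2 cycles of lengths [102, 1].
With 2 cycles on 103 points, sign = (−1)^{103−2} = -1.
(53|103)_J = -1 (Zolotarev's lemma cross-check).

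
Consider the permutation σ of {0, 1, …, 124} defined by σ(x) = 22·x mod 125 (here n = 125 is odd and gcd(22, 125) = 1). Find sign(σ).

-1

Start at x=117: 117 → 74 → 3 → 66 → 77 → 69 → 18 → … (one orbit).
4 cycles of lengths [100, 20, 4, 1].
n − c = 125 − 4 = 121; sign = (−1)^121 = -1.
Via Zolotarev, sign(π_{22}) = (22|125) = -1.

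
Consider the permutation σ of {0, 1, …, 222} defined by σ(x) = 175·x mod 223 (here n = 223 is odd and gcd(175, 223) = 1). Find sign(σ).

Trace 4: π^k(4) = [4, 31, 73, 64, 50, 53, 132] for k=0..6.
Cycle type of π: 111×2 + 1; total 3 cycles.
With 3 cycles on 223 points, sign = (−1)^{223−3} = +1.

+1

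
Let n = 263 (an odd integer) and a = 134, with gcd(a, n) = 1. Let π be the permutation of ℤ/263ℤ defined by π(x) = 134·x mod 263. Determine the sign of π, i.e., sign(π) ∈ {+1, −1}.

-1

Trace 147: π^k(147) = [147, 236, 64, 160, 137, 211, 133] for k=0..6.
2 cycles of lengths [262, 1].
sign(π) = (−1)^{n − #cycles} = (−1)^{263−2} = (−1)^261 = -1.
Zolotarev: (134|263) = -1, matching the cycle-count sign.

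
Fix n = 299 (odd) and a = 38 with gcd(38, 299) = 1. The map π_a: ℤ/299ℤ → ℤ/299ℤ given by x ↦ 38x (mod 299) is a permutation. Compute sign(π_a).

Orbit of 38 under x↦38x: [38, 248, 155, 209, 168, 105, 103]… (length divides ord_299(38)).
Decompose π into cycles: lengths [22, 22, 22, 22, 22, 22, 22, 22, 22, 22, 22, 22, 22, 2, 2, 2, 2, 2, 2, 1] (20 cycles, including the fixed point 0).
With 20 cycles on 299 points, sign = (−1)^{299−20} = -1.
Zolotarev: (38|299) = -1, matching the cycle-count sign.

-1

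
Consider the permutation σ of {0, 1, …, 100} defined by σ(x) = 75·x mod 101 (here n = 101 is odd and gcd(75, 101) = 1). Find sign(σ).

-1

Orbit of 75 under x↦75x: [75, 70, 99, 52, 62, 4, 98]… (length divides ord_101(75)).
The orbit structure of x ↦ 75x mod 101: 2 orbits of sizes [100, 1].
sign(π) = (−1)^{n − #cycles} = (−1)^{101−2} = (−1)^99 = -1.
Check: (75/101) = -1 by Zolotarev.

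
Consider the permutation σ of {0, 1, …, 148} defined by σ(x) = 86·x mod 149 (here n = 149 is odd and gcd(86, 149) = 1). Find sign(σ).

+1

Orbit of 113 under x↦86x: [113, 33, 7, 6, 69, 123, 148]… (length divides ord_149(86)).
Cycle lengths of π_86 on ℤ/149ℤ: [74, 74, 1]; 3 cycles in total.
With 3 cycles on 149 points, sign = (−1)^{149−3} = +1.
Zolotarev: (86|149) = +1, matching the cycle-count sign.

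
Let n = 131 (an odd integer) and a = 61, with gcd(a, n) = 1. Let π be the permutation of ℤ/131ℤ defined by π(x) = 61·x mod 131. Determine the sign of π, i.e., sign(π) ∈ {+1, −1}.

Orbit of 1 under x↦61x: [1, 61, 53, 89, 58]… (length divides ord_131(61)).
27 cycles of lengths [5, 5, 5, 5, 5, 5, 5, 5, 5, 5, 5, 5, 5, 5, 5, 5, 5, 5, 5, 5, 5, 5, 5, 5, 5, 5, 1].
27 cycles on 131: each ℓ→(−1)^(ℓ−1), product (−1)^104 = +1.

+1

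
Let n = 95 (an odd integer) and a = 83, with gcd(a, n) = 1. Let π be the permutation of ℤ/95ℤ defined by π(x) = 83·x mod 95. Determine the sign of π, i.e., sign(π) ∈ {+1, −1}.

Start at x=64: 64 → 87 → 1 → 83 → 49 → 77 → 26 → … (one orbit).
π_83 has 14 disjoint cycles with lengths [12, 12, 12, 12, 12, 12, 4, 3, 3, 3, 3, 3, 3, 1] on {0,…,94}.
Σ(ℓ_i−1) = 95−14 = 81; sign = (−1)^81 = -1.
The Jacobi symbol (83|95) = -1 (Zolotarev) agrees.

-1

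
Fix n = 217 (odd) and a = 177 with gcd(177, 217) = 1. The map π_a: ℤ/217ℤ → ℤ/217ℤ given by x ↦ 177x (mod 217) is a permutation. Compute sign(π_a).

Start at x=9: 9 → 74 → 78 → 135 → 25 → 85 → 72 → … (one orbit).
10 cycles of lengths [30, 30, 30, 30, 30, 30, 30, 3, 3, 1].
10 cycles on 217: each ℓ→(−1)^(ℓ−1), product (−1)^207 = -1.
Via Zolotarev, sign(π_{177}) = (177|217) = -1.

-1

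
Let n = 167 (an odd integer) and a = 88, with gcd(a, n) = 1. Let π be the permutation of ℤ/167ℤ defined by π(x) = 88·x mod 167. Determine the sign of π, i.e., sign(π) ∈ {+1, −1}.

+1

Start at x=157: 157 → 122 → 48 → 49 → 137 → 32 → 144 → … (one orbit).
The orbit structure of x ↦ 88x mod 167: 3 orbits of sizes [83, 83, 1].
3 cycles on 167: each ℓ→(−1)^(ℓ−1), product (−1)^164 = +1.
The Jacobi symbol (88|167) = +1 (Zolotarev) agrees.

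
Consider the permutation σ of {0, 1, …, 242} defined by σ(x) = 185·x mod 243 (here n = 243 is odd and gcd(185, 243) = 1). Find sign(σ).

Start at x=172: 172 → 230 → 25 → 8 → 22 → 182 → 136 → … (one orbit).
Cycle lengths of π_185 on ℤ/243ℤ: [162, 54, 18, 6, 2, 1]; 6 cycles in total.
sign(π) = (−1)^{n − #cycles} = (−1)^{243−6} = (−1)^237 = -1.
Via Zolotarev, sign(π_{185}) = (185|243) = -1.

-1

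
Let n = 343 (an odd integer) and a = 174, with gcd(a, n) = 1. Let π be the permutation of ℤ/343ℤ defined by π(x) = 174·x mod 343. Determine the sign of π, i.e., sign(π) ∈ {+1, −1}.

Orbit of 111 under x↦174x: [111, 106, 265, 148, 27, 239, 83]… (length divides ord_343(174)).
π_174 has 10 disjoint cycles with lengths [98, 98, 98, 14, 14, 14, 2, 2, 2, 1] on {0,…,342}.
sign(π) = (−1)^{n − #cycles} = (−1)^{343−10} = (−1)^333 = -1.
Via Zolotarev, sign(π_{174}) = (174|343) = -1.

-1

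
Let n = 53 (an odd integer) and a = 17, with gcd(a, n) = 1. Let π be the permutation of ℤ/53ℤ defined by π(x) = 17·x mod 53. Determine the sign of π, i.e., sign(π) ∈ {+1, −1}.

+1

Trace 46: π^k(46) = [46, 40, 44, 6, 49, 38, 10] for k=0..6.
3 cycles of lengths [26, 26, 1].
Σ(ℓ_i−1) = 53−3 = 50; sign = (−1)^50 = +1.
Check: (17/53) = +1 by Zolotarev.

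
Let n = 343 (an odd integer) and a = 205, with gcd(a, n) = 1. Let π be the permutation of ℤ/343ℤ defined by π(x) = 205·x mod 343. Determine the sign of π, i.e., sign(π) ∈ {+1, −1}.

+1

Start at x=177: 177 → 270 → 127 → 310 → 95 → 267 → 198 → … (one orbit).
7 cycles of lengths [147, 147, 21, 21, 3, 3, 1].
n − c = 343 − 7 = 336; sign = (−1)^336 = +1.
(205|343)_J = +1 (Zolotarev's lemma cross-check).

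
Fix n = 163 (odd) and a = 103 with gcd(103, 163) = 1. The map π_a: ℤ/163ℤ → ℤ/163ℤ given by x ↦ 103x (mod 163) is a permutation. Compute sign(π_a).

-1

Start at x=74: 74 → 124 → 58 → 106 → 160 → 17 → 121 → … (one orbit).
2 cycles of lengths [162, 1].
Σ(ℓ_i−1) = 163−2 = 161; sign = (−1)^161 = -1.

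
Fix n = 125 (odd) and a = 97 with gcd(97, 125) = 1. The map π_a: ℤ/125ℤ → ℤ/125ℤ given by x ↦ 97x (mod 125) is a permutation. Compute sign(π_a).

-1

Trace 26: π^k(26) = [26, 22, 9, 123, 56, 57, 29] for k=0..6.
Cycle lengths of π_97 on ℤ/125ℤ: [100, 20, 4, 1]; 4 cycles in total.
Σ(ℓ_i−1) = 125−4 = 121; sign = (−1)^121 = -1.
Zolotarev: (97|125) = -1, matching the cycle-count sign.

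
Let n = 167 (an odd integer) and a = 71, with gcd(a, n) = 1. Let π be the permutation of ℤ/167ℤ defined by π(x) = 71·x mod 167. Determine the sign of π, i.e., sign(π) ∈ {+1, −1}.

-1

Orbit of 99 under x↦71x: [99, 15, 63, 131, 116, 53, 89]… (length divides ord_167(71)).
Cycle type of π: 166 + 1; total 2 cycles.
2 cycles on 167: each ℓ→(−1)^(ℓ−1), product (−1)^165 = -1.
Check: (71/167) = -1 by Zolotarev.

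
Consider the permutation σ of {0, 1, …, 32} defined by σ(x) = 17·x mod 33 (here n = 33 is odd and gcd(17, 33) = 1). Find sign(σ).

+1

Trace 25: π^k(25) = [25, 29, 31, 32, 16, 8, 4] for k=0..6.
The orbit structure of x ↦ 17x mod 33: 5 orbits of sizes [10, 10, 10, 2, 1].
With 5 cycles on 33 points, sign = (−1)^{33−5} = +1.
The Jacobi symbol (17|33) = +1 (Zolotarev) agrees.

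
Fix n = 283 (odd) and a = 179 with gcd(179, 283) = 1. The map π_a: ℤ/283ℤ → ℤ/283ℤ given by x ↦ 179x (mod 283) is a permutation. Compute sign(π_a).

+1

Start at x=49: 49 → 281 → 208 → 159 → 161 → 236 → 77 → … (one orbit).
π_179 has 3 disjoint cycles with lengths [141, 141, 1] on {0,…,282}.
sign(π) = (−1)^{n − #cycles} = (−1)^{283−3} = (−1)^280 = +1.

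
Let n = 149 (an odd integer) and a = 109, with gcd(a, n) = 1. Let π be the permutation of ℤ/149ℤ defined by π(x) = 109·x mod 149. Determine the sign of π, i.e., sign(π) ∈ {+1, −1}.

Start at x=58: 58 → 64 → 122 → 37 → 10 → 47 → 57 → … (one orbit).
Decompose π into cycles: lengths [148, 1] (2 cycles, including the fixed point 0).
149 − 2 = 147 transpositions; sign(π) = (−1)^147 = -1.
Check: (109/149) = -1 by Zolotarev.

-1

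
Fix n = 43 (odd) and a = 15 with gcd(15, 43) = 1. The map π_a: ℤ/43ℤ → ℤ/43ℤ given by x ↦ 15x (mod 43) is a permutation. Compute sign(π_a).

+1

Orbit of 6 under x↦15x: [6, 4, 17, 40, 41, 13, 23]… (length divides ord_43(15)).
Cycle lengths of π_15 on ℤ/43ℤ: [21, 21, 1]; 3 cycles in total.
sign(π) = (−1)^{n − #cycles} = (−1)^{43−3} = (−1)^40 = +1.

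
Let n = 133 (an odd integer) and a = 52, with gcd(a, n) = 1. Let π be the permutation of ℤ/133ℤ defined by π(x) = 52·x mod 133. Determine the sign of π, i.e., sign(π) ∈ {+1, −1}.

+1

Start at x=59: 59 → 9 → 69 → 130 → 110 → 1 → 52 → … (one orbit).
9 cycles of lengths [18, 18, 18, 18, 18, 18, 18, 6, 1].
n − c = 133 − 9 = 124; sign = (−1)^124 = +1.
Zolotarev: (52|133) = +1, matching the cycle-count sign.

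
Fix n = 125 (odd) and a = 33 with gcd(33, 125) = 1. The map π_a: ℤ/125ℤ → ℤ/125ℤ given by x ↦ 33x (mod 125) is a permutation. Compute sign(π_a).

Trace 98: π^k(98) = [98, 109, 97, 76, 8, 14, 87] for k=0..6.
π_33 has 4 disjoint cycles with lengths [100, 20, 4, 1] on {0,…,124}.
With 4 cycles on 125 points, sign = (−1)^{125−4} = -1.

-1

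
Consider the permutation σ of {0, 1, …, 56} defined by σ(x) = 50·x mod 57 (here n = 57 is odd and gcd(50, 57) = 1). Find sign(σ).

+1

Trace 7: π^k(7) = [7, 8, 1, 50, 49, 56] for k=0..5.
Cycle lengths of π_50 on ℤ/57ℤ: [6, 6, 6, 6, 6, 6, 6, 6, 6, 2, 1]; 11 cycles in total.
57 − 11 = 46 transpositions; sign(π) = (−1)^46 = +1.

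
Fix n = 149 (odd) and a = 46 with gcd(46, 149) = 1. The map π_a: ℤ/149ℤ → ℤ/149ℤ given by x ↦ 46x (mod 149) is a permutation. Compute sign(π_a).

Trace 16: π^k(16) = [16, 140, 33, 28, 96, 95, 49] for k=0..6.
Cycle type of π: 37×4 + 1; total 5 cycles.
With 5 cycles on 149 points, sign = (−1)^{149−5} = +1.
Via Zolotarev, sign(π_{46}) = (46|149) = +1.

+1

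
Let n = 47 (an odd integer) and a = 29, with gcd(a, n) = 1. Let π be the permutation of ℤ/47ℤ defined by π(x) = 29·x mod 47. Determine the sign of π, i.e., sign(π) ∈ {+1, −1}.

-1

Trace 8: π^k(8) = [8, 44, 7, 15, 12, 19, 34] for k=0..6.
Cycle lengths of π_29 on ℤ/47ℤ: [46, 1]; 2 cycles in total.
47 − 2 = 45 transpositions; sign(π) = (−1)^45 = -1.
The Jacobi symbol (29|47) = -1 (Zolotarev) agrees.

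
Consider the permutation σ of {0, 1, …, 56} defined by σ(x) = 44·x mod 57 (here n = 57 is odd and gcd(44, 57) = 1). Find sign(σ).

-1

Trace 5: π^k(5) = [5, 49, 47, 16, 20, 25, 17] for k=0..6.
Decompose π into cycles: lengths [18, 18, 9, 9, 2, 1] (6 cycles, including the fixed point 0).
sign(π) = (−1)^{n − #cycles} = (−1)^{57−6} = (−1)^51 = -1.
Via Zolotarev, sign(π_{44}) = (44|57) = -1.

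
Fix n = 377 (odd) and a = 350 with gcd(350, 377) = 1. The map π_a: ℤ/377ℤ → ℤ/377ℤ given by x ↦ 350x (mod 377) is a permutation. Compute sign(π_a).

Start at x=142: 142 → 313 → 220 → 92 → 155 → 339 → 272 → … (one orbit).
Cycle type of π: 28×13 + 2×6 + 1; total 20 cycles.
n − c = 377 − 20 = 357; sign = (−1)^357 = -1.

-1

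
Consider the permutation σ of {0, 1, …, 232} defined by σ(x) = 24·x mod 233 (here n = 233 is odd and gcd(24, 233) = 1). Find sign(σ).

Start at x=125: 125 → 204 → 3 → 72 → 97 → 231 → 185 → … (one orbit).
Cycle lengths of π_24 on ℤ/233ℤ: [232, 1]; 2 cycles in total.
sign(π) = (−1)^{n − #cycles} = (−1)^{233−2} = (−1)^231 = -1.
(24|233)_J = -1 (Zolotarev's lemma cross-check).

-1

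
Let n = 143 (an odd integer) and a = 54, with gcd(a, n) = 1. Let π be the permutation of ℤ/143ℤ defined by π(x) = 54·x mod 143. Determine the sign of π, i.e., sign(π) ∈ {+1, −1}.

Start at x=98: 98 → 1 → 54 → 56 → 21 → 133 → 32 → … (one orbit).
Decompose π into cycles: lengths [12, 12, 12, 12, 12, 12, 12, 12, 12, 12, 12, 2, 2, 2, 2, 2, 1] (17 cycles, including the fixed point 0).
Σ(ℓ_i−1) = 143−17 = 126; sign = (−1)^126 = +1.
Zolotarev: (54|143) = +1, matching the cycle-count sign.

+1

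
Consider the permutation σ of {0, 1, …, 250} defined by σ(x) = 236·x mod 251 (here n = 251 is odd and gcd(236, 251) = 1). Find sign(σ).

-1

Orbit of 145 under x↦236x: [145, 84, 246, 75, 130, 58, 134]… (length divides ord_251(236)).
Cycle type of π: 250 + 1; total 2 cycles.
251 − 2 = 249 transpositions; sign(π) = (−1)^249 = -1.
The Jacobi symbol (236|251) = -1 (Zolotarev) agrees.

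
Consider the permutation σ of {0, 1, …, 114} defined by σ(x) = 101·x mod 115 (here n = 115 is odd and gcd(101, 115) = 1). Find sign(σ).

Orbit of 41 under x↦101x: [41, 1, 101, 81, 16, 6, 31]… (length divides ord_115(101)).
Cycle type of π: 11×10 + 1×5; total 15 cycles.
With 15 cycles on 115 points, sign = (−1)^{115−15} = +1.
(101|115)_J = +1 (Zolotarev's lemma cross-check).

+1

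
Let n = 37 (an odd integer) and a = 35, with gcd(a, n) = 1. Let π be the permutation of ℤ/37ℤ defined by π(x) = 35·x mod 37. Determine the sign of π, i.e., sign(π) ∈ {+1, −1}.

Trace 4: π^k(4) = [4, 29, 16, 5, 27, 20, 34] for k=0..6.
Cycle lengths of π_35 on ℤ/37ℤ: [36, 1]; 2 cycles in total.
37 − 2 = 35 transpositions; sign(π) = (−1)^35 = -1.
Zolotarev: (35|37) = -1, matching the cycle-count sign.

-1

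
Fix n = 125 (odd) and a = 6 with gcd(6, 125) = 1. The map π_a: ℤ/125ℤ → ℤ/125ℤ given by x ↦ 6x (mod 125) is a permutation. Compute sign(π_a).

Start at x=61: 61 → 116 → 71 → 51 → 56 → 86 → 16 → … (one orbit).
The orbit structure of x ↦ 6x mod 125: 13 orbits of sizes [25, 25, 25, 25, 5, 5, 5, 5, 1, 1, 1, 1, 1].
n − c = 125 − 13 = 112; sign = (−1)^112 = +1.

+1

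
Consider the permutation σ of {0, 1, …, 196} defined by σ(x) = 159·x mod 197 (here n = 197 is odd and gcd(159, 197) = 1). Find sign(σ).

-1

Trace 65: π^k(65) = [65, 91, 88, 5, 7, 128, 61] for k=0..6.
π_159 has 2 disjoint cycles with lengths [196, 1] on {0,…,196}.
Σ(ℓ_i−1) = 197−2 = 195; sign = (−1)^195 = -1.
The Jacobi symbol (159|197) = -1 (Zolotarev) agrees.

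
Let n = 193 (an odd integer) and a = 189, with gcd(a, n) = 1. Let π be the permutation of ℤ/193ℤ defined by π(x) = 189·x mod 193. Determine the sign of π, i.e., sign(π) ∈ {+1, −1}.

Start at x=3: 3 → 181 → 48 → 1 → 189 → 16 → 129 → … (one orbit).
5 cycles of lengths [48, 48, 48, 48, 1].
Σ(ℓ_i−1) = 193−5 = 188; sign = (−1)^188 = +1.

+1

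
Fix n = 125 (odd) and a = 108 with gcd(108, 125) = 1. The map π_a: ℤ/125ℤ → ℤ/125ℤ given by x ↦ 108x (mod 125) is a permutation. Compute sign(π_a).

Trace 47: π^k(47) = [47, 76, 83, 89, 112, 96, 118] for k=0..6.
Cycle type of π: 100 + 20 + 4 + 1; total 4 cycles.
4 cycles on 125: each ℓ→(−1)^(ℓ−1), product (−1)^121 = -1.

-1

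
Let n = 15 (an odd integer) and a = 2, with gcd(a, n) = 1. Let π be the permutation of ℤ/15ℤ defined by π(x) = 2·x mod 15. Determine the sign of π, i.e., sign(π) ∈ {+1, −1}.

+1

Start at x=1: 1 → 2 → 4 → 8 → 1 (one orbit).
Decompose π into cycles: lengths [4, 4, 4, 2, 1] (5 cycles, including the fixed point 0).
With 5 cycles on 15 points, sign = (−1)^{15−5} = +1.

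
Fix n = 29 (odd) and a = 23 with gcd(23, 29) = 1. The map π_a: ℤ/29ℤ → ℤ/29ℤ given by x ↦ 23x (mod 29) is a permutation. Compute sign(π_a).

+1

Start at x=16: 16 → 20 → 25 → 24 → 1 → 23 → 7 → 16 (one orbit).
5 cycles of lengths [7, 7, 7, 7, 1].
sign(π) = (−1)^{n − #cycles} = (−1)^{29−5} = (−1)^24 = +1.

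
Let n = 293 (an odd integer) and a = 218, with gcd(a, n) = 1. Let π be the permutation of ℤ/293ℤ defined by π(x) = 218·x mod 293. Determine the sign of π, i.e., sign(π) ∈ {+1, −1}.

Trace 234: π^k(234) = [234, 30, 94, 275, 178, 128, 69] for k=0..6.
Cycle type of π: 292 + 1; total 2 cycles.
293 − 2 = 291 transpositions; sign(π) = (−1)^291 = -1.

-1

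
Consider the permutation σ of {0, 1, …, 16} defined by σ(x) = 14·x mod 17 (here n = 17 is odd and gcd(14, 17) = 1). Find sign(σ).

Start at x=6: 6 → 16 → 3 → 8 → 10 → 4 → 5 → … (one orbit).
The orbit structure of x ↦ 14x mod 17: 2 orbits of sizes [16, 1].
2 cycles on 17: each ℓ→(−1)^(ℓ−1), product (−1)^15 = -1.
Via Zolotarev, sign(π_{14}) = (14|17) = -1.

-1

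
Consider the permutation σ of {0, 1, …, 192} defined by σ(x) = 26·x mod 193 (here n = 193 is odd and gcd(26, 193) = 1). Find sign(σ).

Trace 60: π^k(60) = [60, 16, 30, 8, 15, 4, 104] for k=0..6.
Decompose π into cycles: lengths [192, 1] (2 cycles, including the fixed point 0).
193 − 2 = 191 transpositions; sign(π) = (−1)^191 = -1.
The Jacobi symbol (26|193) = -1 (Zolotarev) agrees.

-1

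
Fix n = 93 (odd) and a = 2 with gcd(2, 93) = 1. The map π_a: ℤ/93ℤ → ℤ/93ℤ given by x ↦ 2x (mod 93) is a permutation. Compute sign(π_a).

Trace 35: π^k(35) = [35, 70, 47, 1, 2, 4, 8] for k=0..6.
The orbit structure of x ↦ 2x mod 93: 14 orbits of sizes [10, 10, 10, 10, 10, 10, 5, 5, 5, 5, 5, 5, 2, 1].
sign(π) = (−1)^{n − #cycles} = (−1)^{93−14} = (−1)^79 = -1.
(2|93)_J = -1 (Zolotarev's lemma cross-check).

-1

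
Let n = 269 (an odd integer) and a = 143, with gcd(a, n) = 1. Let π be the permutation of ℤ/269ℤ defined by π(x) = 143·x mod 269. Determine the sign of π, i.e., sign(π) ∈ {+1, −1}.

+1

Orbit of 53 under x↦143x: [53, 47, 265, 235, 249, 99, 169]… (length divides ord_269(143)).
5 cycles of lengths [67, 67, 67, 67, 1].
n − c = 269 − 5 = 264; sign = (−1)^264 = +1.
Check: (143/269) = +1 by Zolotarev.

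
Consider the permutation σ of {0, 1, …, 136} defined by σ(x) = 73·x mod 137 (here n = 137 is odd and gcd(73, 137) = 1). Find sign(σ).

+1

Trace 56: π^k(56) = [56, 115, 38, 34, 16, 72, 50] for k=0..6.
Cycle lengths of π_73 on ℤ/137ℤ: [17, 17, 17, 17, 17, 17, 17, 17, 1]; 9 cycles in total.
137 − 9 = 128 transpositions; sign(π) = (−1)^128 = +1.
(73|137)_J = +1 (Zolotarev's lemma cross-check).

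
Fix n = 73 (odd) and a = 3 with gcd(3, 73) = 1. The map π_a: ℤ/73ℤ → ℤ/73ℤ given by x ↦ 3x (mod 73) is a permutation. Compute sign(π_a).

+1

Orbit of 24 under x↦3x: [24, 72, 70, 64, 46, 65, 49]… (length divides ord_73(3)).
Cycle lengths of π_3 on ℤ/73ℤ: [12, 12, 12, 12, 12, 12, 1]; 7 cycles in total.
7 cycles on 73: each ℓ→(−1)^(ℓ−1), product (−1)^66 = +1.
The Jacobi symbol (3|73) = +1 (Zolotarev) agrees.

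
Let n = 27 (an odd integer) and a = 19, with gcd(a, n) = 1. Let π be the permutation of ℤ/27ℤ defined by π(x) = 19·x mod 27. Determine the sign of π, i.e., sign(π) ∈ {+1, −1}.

Trace 1: π^k(1) = [1, 19, 10] for k=0..2.
Cycle lengths of π_19 on ℤ/27ℤ: [3, 3, 3, 3, 3, 3, 1, 1, 1, 1, 1, 1, 1, 1, 1]; 15 cycles in total.
15 cycles on 27: each ℓ→(−1)^(ℓ−1), product (−1)^12 = +1.

+1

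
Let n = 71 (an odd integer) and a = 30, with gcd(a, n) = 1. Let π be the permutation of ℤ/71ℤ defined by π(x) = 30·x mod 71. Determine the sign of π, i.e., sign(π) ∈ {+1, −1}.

Start at x=45: 45 → 1 → 30 → 48 → 20 → 32 → 37 → 45 (one orbit).
Cycle type of π: 7×10 + 1; total 11 cycles.
71 − 11 = 60 transpositions; sign(π) = (−1)^60 = +1.
(30|71)_J = +1 (Zolotarev's lemma cross-check).

+1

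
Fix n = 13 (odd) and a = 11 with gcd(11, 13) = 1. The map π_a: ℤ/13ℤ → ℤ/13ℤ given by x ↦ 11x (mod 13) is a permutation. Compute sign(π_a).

Trace 11: π^k(11) = [11, 4, 5, 3, 7, 12, 2] for k=0..6.
Cycle type of π: 12 + 1; total 2 cycles.
With 2 cycles on 13 points, sign = (−1)^{13−2} = -1.
Via Zolotarev, sign(π_{11}) = (11|13) = -1.

-1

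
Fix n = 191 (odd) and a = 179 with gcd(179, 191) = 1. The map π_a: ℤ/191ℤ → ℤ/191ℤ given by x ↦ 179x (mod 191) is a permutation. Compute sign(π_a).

Orbit of 36 under x↦179x: [36, 141, 27, 58, 68, 139, 51]… (length divides ord_191(179)).
The orbit structure of x ↦ 179x mod 191: 2 orbits of sizes [190, 1].
191 − 2 = 189 transpositions; sign(π) = (−1)^189 = -1.

-1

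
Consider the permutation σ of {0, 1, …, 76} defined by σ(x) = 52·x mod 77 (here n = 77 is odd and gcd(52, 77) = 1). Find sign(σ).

Start at x=60: 60 → 40 → 1 → 52 → 9 → 6 → 4 → … (one orbit).
Decompose π into cycles: lengths [30, 30, 10, 6, 1] (5 cycles, including the fixed point 0).
sign(π) = (−1)^{n − #cycles} = (−1)^{77−5} = (−1)^72 = +1.
Via Zolotarev, sign(π_{52}) = (52|77) = +1.

+1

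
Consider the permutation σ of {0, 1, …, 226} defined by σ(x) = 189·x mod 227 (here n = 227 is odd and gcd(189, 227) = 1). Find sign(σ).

+1

Orbit of 79 under x↦189x: [79, 176, 122, 131, 16, 73, 177]… (length divides ord_227(189)).
Decompose π into cycles: lengths [113, 113, 1] (3 cycles, including the fixed point 0).
sign(π) = (−1)^{n − #cycles} = (−1)^{227−3} = (−1)^224 = +1.
Check: (189/227) = +1 by Zolotarev.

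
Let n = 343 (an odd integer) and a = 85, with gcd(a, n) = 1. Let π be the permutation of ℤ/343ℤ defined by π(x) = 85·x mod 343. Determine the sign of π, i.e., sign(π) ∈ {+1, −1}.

Orbit of 190 under x↦85x: [190, 29, 64, 295, 36, 316, 106]… (length divides ord_343(85)).
The orbit structure of x ↦ 85x mod 343: 19 orbits of sizes [49, 49, 49, 49, 49, 49, 7, 7, 7, 7, 7, 7, 1, 1, 1, 1, 1, 1, 1].
sign(π) = (−1)^{n − #cycles} = (−1)^{343−19} = (−1)^324 = +1.
Zolotarev: (85|343) = +1, matching the cycle-count sign.

+1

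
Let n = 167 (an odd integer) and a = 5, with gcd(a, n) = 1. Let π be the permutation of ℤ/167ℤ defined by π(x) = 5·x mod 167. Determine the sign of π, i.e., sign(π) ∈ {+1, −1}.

-1

Orbit of 90 under x↦5x: [90, 116, 79, 61, 138, 22, 110]… (length divides ord_167(5)).
Cycle type of π: 166 + 1; total 2 cycles.
2 cycles on 167: each ℓ→(−1)^(ℓ−1), product (−1)^165 = -1.
(5|167)_J = -1 (Zolotarev's lemma cross-check).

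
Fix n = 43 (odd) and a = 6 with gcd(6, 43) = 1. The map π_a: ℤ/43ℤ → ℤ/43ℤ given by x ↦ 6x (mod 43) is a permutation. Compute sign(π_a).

Start at x=1: 1 → 6 → 36 → 1 (one orbit).
Cycle lengths of π_6 on ℤ/43ℤ: [3, 3, 3, 3, 3, 3, 3, 3, 3, 3, 3, 3, 3, 3, 1]; 15 cycles in total.
15 cycles on 43: each ℓ→(−1)^(ℓ−1), product (−1)^28 = +1.

+1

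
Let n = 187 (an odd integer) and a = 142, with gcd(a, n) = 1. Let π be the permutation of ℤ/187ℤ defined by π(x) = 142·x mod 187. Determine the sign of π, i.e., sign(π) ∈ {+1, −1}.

Trace 131: π^k(131) = [131, 89, 109, 144, 65, 67, 164] for k=0..6.
The orbit structure of x ↦ 142x mod 187: 17 orbits of sizes [16, 16, 16, 16, 16, 16, 16, 16, 16, 16, 16, 2, 2, 2, 2, 2, 1].
Σ(ℓ_i−1) = 187−17 = 170; sign = (−1)^170 = +1.

+1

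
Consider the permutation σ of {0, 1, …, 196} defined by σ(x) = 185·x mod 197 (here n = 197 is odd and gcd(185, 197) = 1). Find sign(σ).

-1

Orbit of 133 under x↦185x: [133, 177, 43, 75, 85, 162, 26]… (length divides ord_197(185)).
Decompose π into cycles: lengths [196, 1] (2 cycles, including the fixed point 0).
197 − 2 = 195 transpositions; sign(π) = (−1)^195 = -1.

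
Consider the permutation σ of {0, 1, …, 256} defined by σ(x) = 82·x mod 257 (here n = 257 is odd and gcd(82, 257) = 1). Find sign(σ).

Start at x=184: 184 → 182 → 18 → 191 → 242 → 55 → 141 → … (one orbit).
2 cycles of lengths [256, 1].
With 2 cycles on 257 points, sign = (−1)^{257−2} = -1.
The Jacobi symbol (82|257) = -1 (Zolotarev) agrees.

-1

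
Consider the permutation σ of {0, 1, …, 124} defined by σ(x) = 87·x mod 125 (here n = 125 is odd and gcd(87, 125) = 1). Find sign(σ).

Trace 83: π^k(83) = [83, 96, 102, 124, 38, 56, 122] for k=0..6.
Cycle lengths of π_87 on ℤ/125ℤ: [100, 20, 4, 1]; 4 cycles in total.
With 4 cycles on 125 points, sign = (−1)^{125−4} = -1.
(87|125)_J = -1 (Zolotarev's lemma cross-check).

-1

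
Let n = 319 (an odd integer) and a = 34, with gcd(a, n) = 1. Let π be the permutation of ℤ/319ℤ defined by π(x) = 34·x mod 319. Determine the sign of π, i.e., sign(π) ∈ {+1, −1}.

+1

Trace 100: π^k(100) = [100, 210, 122, 1, 34, 199, 67] for k=0..6.
33 cycles of lengths [14, 14, 14, 14, 14, 14, 14, 14, 14, 14, 14, 14, 14, 14, 14, 14, 14, 14, 14, 14, 14, 14, 1, 1, 1, 1, 1, 1, 1, 1, 1, 1, 1].
319 − 33 = 286 transpositions; sign(π) = (−1)^286 = +1.
(34|319)_J = +1 (Zolotarev's lemma cross-check).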